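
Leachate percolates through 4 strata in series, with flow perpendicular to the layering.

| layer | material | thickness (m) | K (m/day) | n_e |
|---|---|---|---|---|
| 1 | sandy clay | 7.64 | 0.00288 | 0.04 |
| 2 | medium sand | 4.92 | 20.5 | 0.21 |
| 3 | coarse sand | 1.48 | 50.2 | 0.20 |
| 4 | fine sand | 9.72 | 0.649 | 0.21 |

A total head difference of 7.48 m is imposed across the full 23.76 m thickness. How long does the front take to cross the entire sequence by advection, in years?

3.59

With flow normal to the layers, continuity requires the same specific discharge q through every layer.
Σ(b_i/K_i) = 7.64/0.00288 + 4.92/20.5 + 1.48/50.2 + 9.72/0.649 = 2668 d.
q = Δh / Σ(b_i/K_i) = 7.48 / 2668 = 0.002804 m/day.
In each layer the seepage velocity is v_i = q/n_i, so the layer transit time is t_i = b_i·n_i / q:
  layer 1 (sandy clay): t_1 = 7.64 × 0.04 / 0.002804 = 109.0 d
  layer 2 (medium sand): t_2 = 4.92 × 0.21 / 0.002804 = 368.5 d
  layer 3 (coarse sand): t_3 = 1.48 × 0.20 / 0.002804 = 105.6 d
  layer 4 (fine sand): t_4 = 9.72 × 0.21 / 0.002804 = 728.1 d
Total t = Σ t_i = 1311 days = 3.590 years.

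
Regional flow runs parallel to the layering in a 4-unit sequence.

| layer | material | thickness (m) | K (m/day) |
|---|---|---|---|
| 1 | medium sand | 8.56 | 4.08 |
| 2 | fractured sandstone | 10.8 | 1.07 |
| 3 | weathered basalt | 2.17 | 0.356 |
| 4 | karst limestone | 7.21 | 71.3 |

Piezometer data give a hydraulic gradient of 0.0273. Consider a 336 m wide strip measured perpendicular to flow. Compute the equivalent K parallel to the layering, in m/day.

19.5

Flow is parallel to layering, so each bed carries its own Darcy discharge and the transmissivities add.
Σ(K_i·b_i) = 4.08×8.56 + 1.07×10.8 + 0.356×2.17 + 71.3×7.21 = 561.3 m²/day.
Total thickness b = 28.74 m, so K_eq = Σ(K_i·b_i)/b = 19.53 m/day.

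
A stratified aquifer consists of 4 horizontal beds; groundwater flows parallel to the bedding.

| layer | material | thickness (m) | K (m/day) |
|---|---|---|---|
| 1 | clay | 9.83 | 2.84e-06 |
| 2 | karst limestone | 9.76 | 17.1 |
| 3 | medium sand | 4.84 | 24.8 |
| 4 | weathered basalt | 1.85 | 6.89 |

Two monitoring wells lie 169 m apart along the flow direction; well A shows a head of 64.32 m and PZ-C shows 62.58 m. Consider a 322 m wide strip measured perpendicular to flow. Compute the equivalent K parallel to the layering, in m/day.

11.4

Flow is parallel to layering, so each bed carries its own Darcy discharge and the transmissivities add.
Σ(K_i·b_i) = 2.84e-06×9.83 + 17.1×9.76 + 24.8×4.84 + 6.89×1.85 = 299.7 m²/day.
Total thickness b = 26.28 m, so K_eq = Σ(K_i·b_i)/b = 11.40 m/day.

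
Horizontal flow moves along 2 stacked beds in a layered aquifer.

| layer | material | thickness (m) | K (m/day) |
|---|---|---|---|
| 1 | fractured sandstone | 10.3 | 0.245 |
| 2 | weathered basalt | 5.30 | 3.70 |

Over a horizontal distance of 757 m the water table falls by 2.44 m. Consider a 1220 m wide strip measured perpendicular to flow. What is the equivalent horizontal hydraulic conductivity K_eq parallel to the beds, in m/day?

1.42

Flow is parallel to layering, so each bed carries its own Darcy discharge and the transmissivities add.
Σ(K_i·b_i) = 0.245×10.3 + 3.70×5.30 = 22.13 m²/day.
Total thickness b = 15.60 m, so K_eq = Σ(K_i·b_i)/b = 1.419 m/day.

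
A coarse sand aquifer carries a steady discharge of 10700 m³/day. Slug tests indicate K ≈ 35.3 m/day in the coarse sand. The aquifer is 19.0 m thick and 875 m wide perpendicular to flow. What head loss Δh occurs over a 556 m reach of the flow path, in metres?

10.1

Cross-sectional area A = 875 × 19.0 = 16625 m².
From Q = K·A·i, i = Q / (K·A) = 10700 / (35.30 × 16625) = 0.01823.
Head loss Δh = i · L = 0.01823 × 556 = 10.14 m.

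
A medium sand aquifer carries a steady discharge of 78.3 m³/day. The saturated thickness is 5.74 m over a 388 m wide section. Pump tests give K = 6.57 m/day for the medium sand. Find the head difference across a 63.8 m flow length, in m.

0.341

Cross-sectional area A = 388 × 5.74 = 2227 m².
From Q = K·A·i, i = Q / (K·A) = 78.3 / (6.570 × 2227) = 0.005351.
Head loss Δh = i · L = 0.005351 × 63.8 = 0.3414 m.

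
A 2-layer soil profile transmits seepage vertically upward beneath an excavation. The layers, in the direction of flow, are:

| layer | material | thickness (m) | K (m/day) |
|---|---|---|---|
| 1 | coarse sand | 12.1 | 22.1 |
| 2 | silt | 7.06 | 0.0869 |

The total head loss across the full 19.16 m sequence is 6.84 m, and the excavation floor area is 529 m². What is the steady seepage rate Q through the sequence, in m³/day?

44.2

Flow is perpendicular to layering, so the layers act in series and the equivalent K is the thickness-weighted harmonic mean.
Total thickness L = 12.1 + 7.06 = 19.16 m.
Σ(b_i/K_i) = 12.1/22.1 + 7.06/0.0869 = 81.79 d.
K_eq = L / Σ(b_i/K_i) = 19.16 / 81.79 = 0.2343 m/day.
Q = K_eq · A · (Δh/L) = 0.2343 × 529 × (6.84/19.16) = 44.24 m³/day.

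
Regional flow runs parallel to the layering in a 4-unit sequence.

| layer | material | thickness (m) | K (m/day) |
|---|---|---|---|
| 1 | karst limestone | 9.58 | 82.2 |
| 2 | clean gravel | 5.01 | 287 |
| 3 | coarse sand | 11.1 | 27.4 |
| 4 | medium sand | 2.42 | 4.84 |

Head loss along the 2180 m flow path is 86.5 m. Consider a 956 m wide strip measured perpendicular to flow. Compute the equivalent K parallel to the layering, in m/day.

90.4

Flow is parallel to layering, so each bed carries its own Darcy discharge and the transmissivities add.
Σ(K_i·b_i) = 82.2×9.58 + 287×5.01 + 27.4×11.1 + 4.84×2.42 = 2541 m²/day.
Total thickness b = 28.11 m, so K_eq = Σ(K_i·b_i)/b = 90.40 m/day.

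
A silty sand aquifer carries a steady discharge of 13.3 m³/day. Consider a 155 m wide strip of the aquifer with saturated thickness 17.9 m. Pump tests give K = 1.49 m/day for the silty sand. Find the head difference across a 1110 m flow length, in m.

Cross-sectional area A = 155 × 17.9 = 2774 m².
From Q = K·A·i, i = Q / (K·A) = 13.3 / (1.490 × 2774) = 0.003217.
Head loss Δh = i · L = 0.003217 × 1110 = 3.571 m.

3.57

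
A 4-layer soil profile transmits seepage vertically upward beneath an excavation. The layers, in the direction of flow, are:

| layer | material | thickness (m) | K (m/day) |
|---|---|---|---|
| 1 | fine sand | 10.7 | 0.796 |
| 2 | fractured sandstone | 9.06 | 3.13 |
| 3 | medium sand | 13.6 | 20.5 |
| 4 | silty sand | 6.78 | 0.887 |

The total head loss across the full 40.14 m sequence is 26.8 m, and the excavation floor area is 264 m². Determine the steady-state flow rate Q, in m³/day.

287

Flow is perpendicular to layering, so the layers act in series and the equivalent K is the thickness-weighted harmonic mean.
Total thickness L = 10.7 + 9.06 + 13.6 + 6.78 = 40.14 m.
Σ(b_i/K_i) = 10.7/0.796 + 9.06/3.13 + 13.6/20.5 + 6.78/0.887 = 24.64 d.
K_eq = L / Σ(b_i/K_i) = 40.14 / 24.64 = 1.629 m/day.
Q = K_eq · A · (Δh/L) = 1.629 × 264 × (26.8/40.14) = 287.1 m³/day.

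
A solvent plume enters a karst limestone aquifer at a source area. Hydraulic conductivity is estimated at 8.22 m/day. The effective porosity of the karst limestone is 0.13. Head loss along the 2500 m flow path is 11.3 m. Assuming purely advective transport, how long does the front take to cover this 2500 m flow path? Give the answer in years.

Hydraulic gradient i = Δh / L = 11.3 / 2500 = 0.004520.
Darcy flux q = K · i = 8.220 × 0.004520 = 0.03715 m/day.
Seepage velocity v = q / n_e = 0.03715 / 0.13 = 0.2858 m/day.
Travel time t = L / v = 2500 / 0.2858 = 8747 days = 23.95 years.

23.9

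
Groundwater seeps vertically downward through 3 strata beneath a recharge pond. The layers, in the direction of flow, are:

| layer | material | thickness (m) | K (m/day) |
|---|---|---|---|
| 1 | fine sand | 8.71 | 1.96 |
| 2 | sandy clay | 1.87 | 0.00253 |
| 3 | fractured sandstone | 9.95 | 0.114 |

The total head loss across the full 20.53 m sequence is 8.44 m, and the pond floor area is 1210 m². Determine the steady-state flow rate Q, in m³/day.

12.3

Flow is perpendicular to layering, so the layers act in series and the equivalent K is the thickness-weighted harmonic mean.
Total thickness L = 8.71 + 1.87 + 9.95 = 20.53 m.
Σ(b_i/K_i) = 8.71/1.96 + 1.87/0.00253 + 9.95/0.114 = 830.9 d.
K_eq = L / Σ(b_i/K_i) = 20.53 / 830.9 = 0.02471 m/day.
Q = K_eq · A · (Δh/L) = 0.02471 × 1210 × (8.44/20.53) = 12.29 m³/day.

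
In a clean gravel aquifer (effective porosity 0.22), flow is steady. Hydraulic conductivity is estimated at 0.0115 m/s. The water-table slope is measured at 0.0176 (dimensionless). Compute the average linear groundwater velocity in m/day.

79.5

Convert K: 0.0115 m/s × 86400 = 993.6 m/day.
Hydraulic gradient i = 0.0176.
Darcy flux q = K · i = 993.6 × 0.01760 = 17.49 m/day.
Seepage velocity v = q / n_e = 17.49 / 0.22 = 79.49 m/day.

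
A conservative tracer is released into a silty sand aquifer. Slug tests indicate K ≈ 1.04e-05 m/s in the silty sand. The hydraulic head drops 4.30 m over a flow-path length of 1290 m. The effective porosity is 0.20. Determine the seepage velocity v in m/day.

0.0150

Convert K: 1.04e-05 m/s × 86400 = 0.8986 m/day.
Hydraulic gradient i = Δh / L = 4.30 / 1290 = 0.003333.
Darcy flux q = K · i = 0.8986 × 0.003333 = 0.002995 m/day.
Seepage velocity v = q / n_e = 0.002995 / 0.20 = 0.01498 m/day.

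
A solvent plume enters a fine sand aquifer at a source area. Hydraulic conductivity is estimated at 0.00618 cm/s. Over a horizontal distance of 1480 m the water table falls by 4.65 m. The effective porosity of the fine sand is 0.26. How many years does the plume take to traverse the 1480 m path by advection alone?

Convert K: 0.00618 cm/s × 864 = 5.340 m/day.
Hydraulic gradient i = Δh / L = 4.65 / 1480 = 0.003142.
Darcy flux q = K · i = 5.340 × 0.003142 = 0.01678 m/day.
Seepage velocity v = q / n_e = 0.01678 / 0.26 = 0.06452 m/day.
Travel time t = L / v = 1480 / 0.06452 = 22937 days = 62.80 years.

62.8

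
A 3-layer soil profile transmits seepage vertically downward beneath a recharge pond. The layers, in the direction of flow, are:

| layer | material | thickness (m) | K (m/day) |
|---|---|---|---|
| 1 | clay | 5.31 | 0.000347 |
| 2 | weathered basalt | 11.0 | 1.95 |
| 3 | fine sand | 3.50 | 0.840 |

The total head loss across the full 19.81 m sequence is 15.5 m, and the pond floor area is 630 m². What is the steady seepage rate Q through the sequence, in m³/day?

0.638

Flow is perpendicular to layering, so the layers act in series and the equivalent K is the thickness-weighted harmonic mean.
Total thickness L = 5.31 + 11.0 + 3.50 = 19.81 m.
Σ(b_i/K_i) = 5.31/0.000347 + 11.0/1.95 + 3.50/0.840 = 15312 d.
K_eq = L / Σ(b_i/K_i) = 19.81 / 15312 = 0.001294 m/day.
Q = K_eq · A · (Δh/L) = 0.001294 × 630 × (15.5/19.81) = 0.6377 m³/day.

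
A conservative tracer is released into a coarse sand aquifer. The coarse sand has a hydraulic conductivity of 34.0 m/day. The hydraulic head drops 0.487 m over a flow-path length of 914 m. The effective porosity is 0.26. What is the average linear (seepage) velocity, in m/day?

Hydraulic gradient i = Δh / L = 0.487 / 914 = 0.0005328.
Darcy flux q = K · i = 34.00 × 0.0005328 = 0.01812 m/day.
Seepage velocity v = q / n_e = 0.01812 / 0.26 = 0.06968 m/day.

0.0697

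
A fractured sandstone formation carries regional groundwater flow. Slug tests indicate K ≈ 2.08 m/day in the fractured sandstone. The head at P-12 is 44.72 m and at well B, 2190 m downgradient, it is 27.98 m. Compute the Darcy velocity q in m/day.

Hydraulic gradient i = (44.72 − 27.98) / 2190 = 16.74 / 2190 = 0.007644.
Specific discharge q = K · i = 2.080 × 0.007644 = 0.01590 m/day.

0.0159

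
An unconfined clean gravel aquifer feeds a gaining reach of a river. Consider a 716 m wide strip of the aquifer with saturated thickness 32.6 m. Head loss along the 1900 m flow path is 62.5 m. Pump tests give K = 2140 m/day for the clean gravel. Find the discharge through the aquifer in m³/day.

1.64e+06

Cross-sectional area A = 716 × 32.6 = 23342 m².
Hydraulic gradient i = Δh / L = 62.5 / 1900 = 0.03289.
Darcy's law: Q = K · A · i = 2140 × 23342 × 0.03289 = 1.643e+06 m³/day.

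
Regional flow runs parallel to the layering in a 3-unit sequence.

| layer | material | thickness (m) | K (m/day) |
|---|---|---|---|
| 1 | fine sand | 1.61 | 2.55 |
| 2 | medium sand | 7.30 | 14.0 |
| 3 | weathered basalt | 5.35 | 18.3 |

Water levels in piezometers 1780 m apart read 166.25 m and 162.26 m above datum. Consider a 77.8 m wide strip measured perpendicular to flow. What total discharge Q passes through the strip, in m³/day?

Flow is parallel to layering, so each bed carries its own Darcy discharge and the transmissivities add.
Σ(K_i·b_i) = 2.55×1.61 + 14.0×7.30 + 18.3×5.35 = 204.2 m²/day.
Hydraulic gradient i = (166.25 − 162.26) / 1780 = 3.99 / 1780 = 0.002242.
Q = Σ(K_i·b_i) · W · i = 204.2 × 77.8 × 0.002242 = 35.61 m³/day.

35.6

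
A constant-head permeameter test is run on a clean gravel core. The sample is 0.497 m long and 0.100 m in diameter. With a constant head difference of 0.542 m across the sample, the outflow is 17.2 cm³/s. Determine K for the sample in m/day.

174

Cross-sectional area A = π·(d/2)² = π × (0.100/2)² = 0.007854 m².
Convert discharge: 17.2 cm³/s = 1.720e-05 m³/s.
Darcy's law rearranged: K = Q·L / (A·Δh) = 1.720e-05 × 0.497 / (0.007854 × 0.542) = 0.002008 m/s = 173.5 m/day.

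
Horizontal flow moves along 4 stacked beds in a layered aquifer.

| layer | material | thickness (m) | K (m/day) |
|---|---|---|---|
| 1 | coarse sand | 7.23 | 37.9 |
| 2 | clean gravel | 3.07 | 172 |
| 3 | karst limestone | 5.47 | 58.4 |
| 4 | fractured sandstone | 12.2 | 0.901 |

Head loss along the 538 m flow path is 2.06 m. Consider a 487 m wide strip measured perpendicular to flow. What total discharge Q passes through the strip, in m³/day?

2110

Flow is parallel to layering, so each bed carries its own Darcy discharge and the transmissivities add.
Σ(K_i·b_i) = 37.9×7.23 + 172×3.07 + 58.4×5.47 + 0.901×12.2 = 1132 m²/day.
Hydraulic gradient i = Δh / L = 2.06 / 538 = 0.003829.
Q = Σ(K_i·b_i) · W · i = 1132 × 487 × 0.003829 = 2112 m³/day.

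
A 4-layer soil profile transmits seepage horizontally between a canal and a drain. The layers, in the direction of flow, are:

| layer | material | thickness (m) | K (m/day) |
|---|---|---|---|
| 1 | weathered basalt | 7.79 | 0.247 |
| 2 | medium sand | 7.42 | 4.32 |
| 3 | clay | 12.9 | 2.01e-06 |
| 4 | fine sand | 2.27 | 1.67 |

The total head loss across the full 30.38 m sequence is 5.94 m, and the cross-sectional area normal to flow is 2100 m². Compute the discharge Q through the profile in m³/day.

Flow is perpendicular to layering, so the layers act in series and the equivalent K is the thickness-weighted harmonic mean.
Total thickness L = 7.79 + 7.42 + 12.9 + 2.27 = 30.38 m.
Σ(b_i/K_i) = 7.79/0.247 + 7.42/4.32 + 12.9/2.01e-06 + 2.27/1.67 = 6.418e+06 d.
K_eq = L / Σ(b_i/K_i) = 30.38 / 6.418e+06 = 4.734e-06 m/day.
Q = K_eq · A · (Δh/L) = 4.734e-06 × 2100 × (5.94/30.38) = 0.001944 m³/day.

0.00194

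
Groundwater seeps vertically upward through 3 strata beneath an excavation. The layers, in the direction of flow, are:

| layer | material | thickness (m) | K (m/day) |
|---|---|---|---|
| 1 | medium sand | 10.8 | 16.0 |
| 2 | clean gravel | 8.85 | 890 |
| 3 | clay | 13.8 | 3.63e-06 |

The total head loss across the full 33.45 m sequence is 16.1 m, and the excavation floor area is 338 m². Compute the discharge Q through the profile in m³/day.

Flow is perpendicular to layering, so the layers act in series and the equivalent K is the thickness-weighted harmonic mean.
Total thickness L = 10.8 + 8.85 + 13.8 = 33.45 m.
Σ(b_i/K_i) = 10.8/16.0 + 8.85/890 + 13.8/3.63e-06 = 3.802e+06 d.
K_eq = L / Σ(b_i/K_i) = 33.45 / 3.802e+06 = 8.799e-06 m/day.
Q = K_eq · A · (Δh/L) = 8.799e-06 × 338 × (16.1/33.45) = 0.001431 m³/day.

0.00143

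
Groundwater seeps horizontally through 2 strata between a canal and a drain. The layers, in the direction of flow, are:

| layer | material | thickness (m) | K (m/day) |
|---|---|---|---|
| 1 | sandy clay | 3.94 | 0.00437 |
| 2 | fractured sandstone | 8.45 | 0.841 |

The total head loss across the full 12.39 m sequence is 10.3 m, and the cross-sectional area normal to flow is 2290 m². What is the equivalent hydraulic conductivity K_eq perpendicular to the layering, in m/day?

0.0136

Flow is perpendicular to layering, so the layers act in series and the equivalent K is the thickness-weighted harmonic mean.
Total thickness L = 3.94 + 8.45 = 12.39 m.
Σ(b_i/K_i) = 3.94/0.00437 + 8.45/0.841 = 911.6 d.
K_eq = L / Σ(b_i/K_i) = 12.39 / 911.6 = 0.01359 m/day.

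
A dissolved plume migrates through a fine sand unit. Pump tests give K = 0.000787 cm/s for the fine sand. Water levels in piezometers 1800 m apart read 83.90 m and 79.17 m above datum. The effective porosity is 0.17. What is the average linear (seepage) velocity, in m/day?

Convert K: 0.000787 cm/s × 864 = 0.6800 m/day.
Hydraulic gradient i = (83.90 − 79.17) / 1800 = 4.73 / 1800 = 0.002628.
Darcy flux q = K · i = 0.6800 × 0.002628 = 0.001787 m/day.
Seepage velocity v = q / n_e = 0.001787 / 0.17 = 0.01051 m/day.

0.0105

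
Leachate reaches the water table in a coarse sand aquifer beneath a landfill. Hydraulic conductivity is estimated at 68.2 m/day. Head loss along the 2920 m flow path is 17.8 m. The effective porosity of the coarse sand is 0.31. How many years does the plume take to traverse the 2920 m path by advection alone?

Hydraulic gradient i = Δh / L = 17.8 / 2920 = 0.006096.
Darcy flux q = K · i = 68.20 × 0.006096 = 0.4157 m/day.
Seepage velocity v = q / n_e = 0.4157 / 0.31 = 1.341 m/day.
Travel time t = L / v = 2920 / 1.341 = 2177 days = 5.961 years.

5.96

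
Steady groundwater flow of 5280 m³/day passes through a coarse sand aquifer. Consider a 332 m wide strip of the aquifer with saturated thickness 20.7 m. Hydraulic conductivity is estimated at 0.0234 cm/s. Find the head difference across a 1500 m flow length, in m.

Convert K: 0.0234 cm/s × 864 = 20.22 m/day.
Cross-sectional area A = 332 × 20.7 = 6872 m².
From Q = K·A·i, i = Q / (K·A) = 5280 / (20.22 × 6872) = 0.03800.
Head loss Δh = i · L = 0.03800 × 1500 = 57.00 m.

57.0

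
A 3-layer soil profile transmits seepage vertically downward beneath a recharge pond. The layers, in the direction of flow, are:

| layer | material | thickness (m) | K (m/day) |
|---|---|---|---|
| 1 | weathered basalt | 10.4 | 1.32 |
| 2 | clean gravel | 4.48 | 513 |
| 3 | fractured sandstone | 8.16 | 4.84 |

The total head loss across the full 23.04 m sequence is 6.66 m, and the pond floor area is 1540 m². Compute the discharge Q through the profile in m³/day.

1070

Flow is perpendicular to layering, so the layers act in series and the equivalent K is the thickness-weighted harmonic mean.
Total thickness L = 10.4 + 4.48 + 8.16 = 23.04 m.
Σ(b_i/K_i) = 10.4/1.32 + 4.48/513 + 8.16/4.84 = 9.573 d.
K_eq = L / Σ(b_i/K_i) = 23.04 / 9.573 = 2.407 m/day.
Q = K_eq · A · (Δh/L) = 2.407 × 1540 × (6.66/23.04) = 1071 m³/day.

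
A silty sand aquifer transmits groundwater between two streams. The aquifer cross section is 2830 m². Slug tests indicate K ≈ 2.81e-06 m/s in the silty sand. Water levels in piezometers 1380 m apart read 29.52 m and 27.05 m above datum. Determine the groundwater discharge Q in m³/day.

1.23

Convert K: 2.81e-06 m/s × 86400 = 0.2428 m/day.
Hydraulic gradient i = (29.52 − 27.05) / 1380 = 2.47 / 1380 = 0.001790.
Darcy's law: Q = K · A · i = 0.2428 × 2830 × 0.001790 = 1.230 m³/day.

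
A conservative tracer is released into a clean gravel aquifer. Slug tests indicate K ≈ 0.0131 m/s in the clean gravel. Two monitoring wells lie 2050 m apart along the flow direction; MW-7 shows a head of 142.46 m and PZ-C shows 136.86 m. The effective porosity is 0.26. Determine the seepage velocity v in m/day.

11.9

Convert K: 0.0131 m/s × 86400 = 1132 m/day.
Hydraulic gradient i = (142.46 − 136.86) / 2050 = 5.6 / 2050 = 0.002732.
Darcy flux q = K · i = 1132 × 0.002732 = 3.092 m/day.
Seepage velocity v = q / n_e = 3.092 / 0.26 = 11.89 m/day.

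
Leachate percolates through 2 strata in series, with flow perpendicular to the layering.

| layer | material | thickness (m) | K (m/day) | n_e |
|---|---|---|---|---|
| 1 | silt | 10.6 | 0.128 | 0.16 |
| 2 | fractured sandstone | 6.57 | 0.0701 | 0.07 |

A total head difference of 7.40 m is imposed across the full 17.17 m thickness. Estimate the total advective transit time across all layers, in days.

With flow normal to the layers, continuity requires the same specific discharge q through every layer.
Σ(b_i/K_i) = 10.6/0.128 + 6.57/0.0701 = 176.5 d.
q = Δh / Σ(b_i/K_i) = 7.40 / 176.5 = 0.04192 m/day.
In each layer the seepage velocity is v_i = q/n_i, so the layer transit time is t_i = b_i·n_i / q:
  layer 1 (silt): t_1 = 10.6 × 0.16 / 0.04192 = 40.46 d
  layer 2 (fractured sandstone): t_2 = 6.57 × 0.07 / 0.04192 = 10.97 d
Total t = Σ t_i = 51.43 days.

51.4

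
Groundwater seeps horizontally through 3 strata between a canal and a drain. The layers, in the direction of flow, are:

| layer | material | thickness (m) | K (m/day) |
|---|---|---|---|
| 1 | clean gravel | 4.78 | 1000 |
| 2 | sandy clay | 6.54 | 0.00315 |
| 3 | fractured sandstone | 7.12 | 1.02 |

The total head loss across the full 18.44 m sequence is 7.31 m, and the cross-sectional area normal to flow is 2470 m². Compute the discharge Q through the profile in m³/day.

Flow is perpendicular to layering, so the layers act in series and the equivalent K is the thickness-weighted harmonic mean.
Total thickness L = 4.78 + 6.54 + 7.12 = 18.44 m.
Σ(b_i/K_i) = 4.78/1000 + 6.54/0.00315 + 7.12/1.02 = 2083 d.
K_eq = L / Σ(b_i/K_i) = 18.44 / 2083 = 0.008852 m/day.
Q = K_eq · A · (Δh/L) = 0.008852 × 2470 × (7.31/18.44) = 8.667 m³/day.

8.67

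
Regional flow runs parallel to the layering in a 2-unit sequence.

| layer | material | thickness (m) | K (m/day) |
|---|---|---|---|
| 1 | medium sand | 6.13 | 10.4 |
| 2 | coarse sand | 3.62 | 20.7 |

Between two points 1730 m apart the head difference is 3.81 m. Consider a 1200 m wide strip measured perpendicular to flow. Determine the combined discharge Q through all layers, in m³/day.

367

Flow is parallel to layering, so each bed carries its own Darcy discharge and the transmissivities add.
Σ(K_i·b_i) = 10.4×6.13 + 20.7×3.62 = 138.7 m²/day.
Hydraulic gradient i = Δh / L = 3.81 / 1730 = 0.002202.
Q = Σ(K_i·b_i) · W · i = 138.7 × 1200 × 0.002202 = 366.5 m³/day.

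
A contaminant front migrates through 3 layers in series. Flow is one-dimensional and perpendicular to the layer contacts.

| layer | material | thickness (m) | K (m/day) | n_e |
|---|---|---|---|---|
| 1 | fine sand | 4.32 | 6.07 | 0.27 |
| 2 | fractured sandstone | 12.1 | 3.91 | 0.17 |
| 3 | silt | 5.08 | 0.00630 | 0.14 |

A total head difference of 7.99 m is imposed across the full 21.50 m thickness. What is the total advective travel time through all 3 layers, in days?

With flow normal to the layers, continuity requires the same specific discharge q through every layer.
Σ(b_i/K_i) = 4.32/6.07 + 12.1/3.91 + 5.08/0.00630 = 810.2 d.
q = Δh / Σ(b_i/K_i) = 7.99 / 810.2 = 0.009862 m/day.
In each layer the seepage velocity is v_i = q/n_i, so the layer transit time is t_i = b_i·n_i / q:
  layer 1 (fine sand): t_1 = 4.32 × 0.27 / 0.009862 = 118.3 d
  layer 2 (fractured sandstone): t_2 = 12.1 × 0.17 / 0.009862 = 208.6 d
  layer 3 (silt): t_3 = 5.08 × 0.14 / 0.009862 = 72.11 d
Total t = Σ t_i = 399.0 days.

399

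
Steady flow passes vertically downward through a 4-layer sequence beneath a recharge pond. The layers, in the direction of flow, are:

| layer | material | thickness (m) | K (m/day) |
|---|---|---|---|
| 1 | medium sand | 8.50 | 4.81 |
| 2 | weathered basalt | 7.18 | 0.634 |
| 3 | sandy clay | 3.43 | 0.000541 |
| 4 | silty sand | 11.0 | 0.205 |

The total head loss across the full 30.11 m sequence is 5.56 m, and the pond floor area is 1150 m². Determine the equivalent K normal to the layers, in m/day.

0.00470

Flow is perpendicular to layering, so the layers act in series and the equivalent K is the thickness-weighted harmonic mean.
Total thickness L = 8.50 + 7.18 + 3.43 + 11.0 = 30.11 m.
Σ(b_i/K_i) = 8.50/4.81 + 7.18/0.634 + 3.43/0.000541 + 11.0/0.205 = 6407 d.
K_eq = L / Σ(b_i/K_i) = 30.11 / 6407 = 0.004700 m/day.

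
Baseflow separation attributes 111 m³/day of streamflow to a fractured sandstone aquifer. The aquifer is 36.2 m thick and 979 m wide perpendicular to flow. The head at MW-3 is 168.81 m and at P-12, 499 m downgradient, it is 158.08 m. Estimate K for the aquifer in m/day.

Cross-sectional area A = 979 × 36.2 = 35440 m².
Hydraulic gradient i = (168.81 − 158.08) / 499 = 10.73 / 499 = 0.02150.
From Q = K·A·i, K = Q / (A·i) = 111 / (35440 × 0.02150) = 0.1457 m/day.

0.146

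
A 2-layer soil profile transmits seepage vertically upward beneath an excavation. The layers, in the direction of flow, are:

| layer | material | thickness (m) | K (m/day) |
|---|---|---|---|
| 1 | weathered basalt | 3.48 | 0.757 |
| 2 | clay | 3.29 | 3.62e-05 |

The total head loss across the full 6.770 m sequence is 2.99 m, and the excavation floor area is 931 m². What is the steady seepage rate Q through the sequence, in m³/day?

Flow is perpendicular to layering, so the layers act in series and the equivalent K is the thickness-weighted harmonic mean.
Total thickness L = 3.48 + 3.29 = 6.770 m.
Σ(b_i/K_i) = 3.48/0.757 + 3.29/3.62e-05 = 90889 d.
K_eq = L / Σ(b_i/K_i) = 6.770 / 90889 = 7.449e-05 m/day.
Q = K_eq · A · (Δh/L) = 7.449e-05 × 931 × (2.99/6.770) = 0.03063 m³/day.

0.0306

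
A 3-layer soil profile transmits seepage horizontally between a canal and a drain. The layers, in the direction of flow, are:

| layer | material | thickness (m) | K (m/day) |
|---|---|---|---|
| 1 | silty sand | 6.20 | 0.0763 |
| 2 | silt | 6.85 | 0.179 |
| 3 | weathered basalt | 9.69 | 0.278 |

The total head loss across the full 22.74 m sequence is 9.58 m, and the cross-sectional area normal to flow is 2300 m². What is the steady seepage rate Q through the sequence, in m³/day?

Flow is perpendicular to layering, so the layers act in series and the equivalent K is the thickness-weighted harmonic mean.
Total thickness L = 6.20 + 6.85 + 9.69 = 22.74 m.
Σ(b_i/K_i) = 6.20/0.0763 + 6.85/0.179 + 9.69/0.278 = 154.4 d.
K_eq = L / Σ(b_i/K_i) = 22.74 / 154.4 = 0.1473 m/day.
Q = K_eq · A · (Δh/L) = 0.1473 × 2300 × (9.58/22.74) = 142.7 m³/day.

143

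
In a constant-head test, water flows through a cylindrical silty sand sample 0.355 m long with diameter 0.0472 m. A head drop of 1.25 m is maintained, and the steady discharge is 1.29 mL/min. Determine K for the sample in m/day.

0.302

Cross-sectional area A = π·(d/2)² = π × (0.0472/2)² = 0.001750 m².
Convert discharge: 1.29 mL/min = 2.150e-08 m³/s.
Darcy's law rearranged: K = Q·L / (A·Δh) = 2.150e-08 × 0.355 / (0.001750 × 1.25) = 3.490e-06 m/s = 0.3015 m/day.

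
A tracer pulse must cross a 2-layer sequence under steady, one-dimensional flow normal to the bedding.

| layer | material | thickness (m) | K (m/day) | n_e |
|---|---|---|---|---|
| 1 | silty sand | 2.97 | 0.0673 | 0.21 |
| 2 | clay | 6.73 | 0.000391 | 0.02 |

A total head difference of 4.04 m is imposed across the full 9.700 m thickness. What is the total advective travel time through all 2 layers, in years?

8.87

With flow normal to the layers, continuity requires the same specific discharge q through every layer.
Σ(b_i/K_i) = 2.97/0.0673 + 6.73/0.000391 = 17256 d.
q = Δh / Σ(b_i/K_i) = 4.04 / 17256 = 0.0002341 m/day.
In each layer the seepage velocity is v_i = q/n_i, so the layer transit time is t_i = b_i·n_i / q:
  layer 1 (silty sand): t_1 = 2.97 × 0.21 / 0.0002341 = 2664 d
  layer 2 (clay): t_2 = 6.73 × 0.02 / 0.0002341 = 574.9 d
Total t = Σ t_i = 3239 days = 8.868 years.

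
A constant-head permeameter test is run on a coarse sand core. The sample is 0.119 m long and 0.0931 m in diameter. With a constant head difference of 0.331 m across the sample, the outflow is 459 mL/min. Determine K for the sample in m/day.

34.9

Cross-sectional area A = π·(d/2)² = π × (0.0931/2)² = 0.006808 m².
Convert discharge: 459 mL/min = 7.650e-06 m³/s.
Darcy's law rearranged: K = Q·L / (A·Δh) = 7.650e-06 × 0.119 / (0.006808 × 0.331) = 0.0004040 m/s = 34.91 m/day.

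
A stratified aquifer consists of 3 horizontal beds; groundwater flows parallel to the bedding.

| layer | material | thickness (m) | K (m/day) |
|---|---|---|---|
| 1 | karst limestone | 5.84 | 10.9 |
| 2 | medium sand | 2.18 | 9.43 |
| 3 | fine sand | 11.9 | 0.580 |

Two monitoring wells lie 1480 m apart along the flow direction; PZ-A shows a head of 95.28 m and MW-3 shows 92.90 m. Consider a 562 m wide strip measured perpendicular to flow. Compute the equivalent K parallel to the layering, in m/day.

Flow is parallel to layering, so each bed carries its own Darcy discharge and the transmissivities add.
Σ(K_i·b_i) = 10.9×5.84 + 9.43×2.18 + 0.580×11.9 = 91.12 m²/day.
Total thickness b = 19.92 m, so K_eq = Σ(K_i·b_i)/b = 4.574 m/day.

4.57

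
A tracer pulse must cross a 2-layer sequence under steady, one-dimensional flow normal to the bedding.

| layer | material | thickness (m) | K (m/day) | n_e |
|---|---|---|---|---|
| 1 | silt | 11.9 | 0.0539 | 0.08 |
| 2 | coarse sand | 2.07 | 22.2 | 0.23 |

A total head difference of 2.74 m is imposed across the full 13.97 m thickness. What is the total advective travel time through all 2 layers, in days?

115

With flow normal to the layers, continuity requires the same specific discharge q through every layer.
Σ(b_i/K_i) = 11.9/0.0539 + 2.07/22.2 = 220.9 d.
q = Δh / Σ(b_i/K_i) = 2.74 / 220.9 = 0.01241 m/day.
In each layer the seepage velocity is v_i = q/n_i, so the layer transit time is t_i = b_i·n_i / q:
  layer 1 (silt): t_1 = 11.9 × 0.08 / 0.01241 = 76.74 d
  layer 2 (coarse sand): t_2 = 2.07 × 0.23 / 0.01241 = 38.38 d
Total t = Σ t_i = 115.1 days.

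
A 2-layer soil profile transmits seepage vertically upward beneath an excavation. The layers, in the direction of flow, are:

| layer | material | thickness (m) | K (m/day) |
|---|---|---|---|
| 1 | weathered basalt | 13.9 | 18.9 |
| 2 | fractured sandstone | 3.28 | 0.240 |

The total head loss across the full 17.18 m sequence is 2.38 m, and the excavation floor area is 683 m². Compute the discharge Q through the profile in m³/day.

Flow is perpendicular to layering, so the layers act in series and the equivalent K is the thickness-weighted harmonic mean.
Total thickness L = 13.9 + 3.28 = 17.18 m.
Σ(b_i/K_i) = 13.9/18.9 + 3.28/0.240 = 14.40 d.
K_eq = L / Σ(b_i/K_i) = 17.18 / 14.40 = 1.193 m/day.
Q = K_eq · A · (Δh/L) = 1.193 × 683 × (2.38/17.18) = 112.9 m³/day.

113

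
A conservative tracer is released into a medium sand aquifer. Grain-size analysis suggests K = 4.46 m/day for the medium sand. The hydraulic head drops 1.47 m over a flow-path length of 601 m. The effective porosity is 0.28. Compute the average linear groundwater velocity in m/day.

0.0390

Hydraulic gradient i = Δh / L = 1.47 / 601 = 0.002446.
Darcy flux q = K · i = 4.460 × 0.002446 = 0.01091 m/day.
Seepage velocity v = q / n_e = 0.01091 / 0.28 = 0.03896 m/day.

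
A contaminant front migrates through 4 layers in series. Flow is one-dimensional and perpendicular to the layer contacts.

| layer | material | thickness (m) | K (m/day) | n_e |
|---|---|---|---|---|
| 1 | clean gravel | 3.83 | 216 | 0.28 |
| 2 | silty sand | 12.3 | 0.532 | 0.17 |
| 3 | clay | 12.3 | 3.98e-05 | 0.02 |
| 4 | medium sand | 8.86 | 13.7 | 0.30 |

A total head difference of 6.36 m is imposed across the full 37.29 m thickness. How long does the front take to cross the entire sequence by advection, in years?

807

With flow normal to the layers, continuity requires the same specific discharge q through every layer.
Σ(b_i/K_i) = 3.83/216 + 12.3/0.532 + 12.3/3.98e-05 + 8.86/13.7 = 3.091e+05 d.
q = Δh / Σ(b_i/K_i) = 6.36 / 3.091e+05 = 2.058e-05 m/day.
In each layer the seepage velocity is v_i = q/n_i, so the layer transit time is t_i = b_i·n_i / q:
  layer 1 (clean gravel): t_1 = 3.83 × 0.28 / 2.058e-05 = 52114 d
  layer 2 (silty sand): t_2 = 12.3 × 0.17 / 2.058e-05 = 1.016e+05 d
  layer 3 (clay): t_3 = 12.3 × 0.02 / 2.058e-05 = 11955 d
  layer 4 (medium sand): t_4 = 8.86 × 0.30 / 2.058e-05 = 1.292e+05 d
Total t = Σ t_i = 2.948e+05 days = 807.3 years.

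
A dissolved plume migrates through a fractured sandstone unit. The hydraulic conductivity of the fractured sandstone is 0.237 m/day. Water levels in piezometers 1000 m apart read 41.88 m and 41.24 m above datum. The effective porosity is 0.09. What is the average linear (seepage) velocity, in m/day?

Hydraulic gradient i = (41.88 − 41.24) / 1000 = 0.64 / 1000 = 0.0006400.
Darcy flux q = K · i = 0.2370 × 0.0006400 = 0.0001517 m/day.
Seepage velocity v = q / n_e = 0.0001517 / 0.09 = 0.001685 m/day.

0.00169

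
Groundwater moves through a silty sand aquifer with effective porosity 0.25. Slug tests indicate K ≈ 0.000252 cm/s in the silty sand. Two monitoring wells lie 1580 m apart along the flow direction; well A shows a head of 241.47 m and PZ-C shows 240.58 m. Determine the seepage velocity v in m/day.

0.000491

Convert K: 0.000252 cm/s × 864 = 0.2177 m/day.
Hydraulic gradient i = (241.47 − 240.58) / 1580 = 0.89 / 1580 = 0.0005633.
Darcy flux q = K · i = 0.2177 × 0.0005633 = 0.0001226 m/day.
Seepage velocity v = q / n_e = 0.0001226 / 0.25 = 0.0004906 m/day.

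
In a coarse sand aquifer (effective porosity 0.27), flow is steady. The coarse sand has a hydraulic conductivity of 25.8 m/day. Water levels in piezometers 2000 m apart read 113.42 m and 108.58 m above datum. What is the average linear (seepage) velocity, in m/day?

Hydraulic gradient i = (113.42 − 108.58) / 2000 = 4.84 / 2000 = 0.002420.
Darcy flux q = K · i = 25.80 × 0.002420 = 0.06244 m/day.
Seepage velocity v = q / n_e = 0.06244 / 0.27 = 0.2312 m/day.

0.231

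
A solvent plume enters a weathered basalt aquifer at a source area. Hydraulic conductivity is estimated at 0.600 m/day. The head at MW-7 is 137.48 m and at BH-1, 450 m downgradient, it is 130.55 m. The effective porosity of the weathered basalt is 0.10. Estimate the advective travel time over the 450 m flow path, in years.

13.3

Hydraulic gradient i = (137.48 − 130.55) / 450 = 6.93 / 450 = 0.01540.
Darcy flux q = K · i = 0.6000 × 0.01540 = 0.009240 m/day.
Seepage velocity v = q / n_e = 0.009240 / 0.10 = 0.09240 m/day.
Travel time t = L / v = 450 / 0.09240 = 4870 days = 13.33 years.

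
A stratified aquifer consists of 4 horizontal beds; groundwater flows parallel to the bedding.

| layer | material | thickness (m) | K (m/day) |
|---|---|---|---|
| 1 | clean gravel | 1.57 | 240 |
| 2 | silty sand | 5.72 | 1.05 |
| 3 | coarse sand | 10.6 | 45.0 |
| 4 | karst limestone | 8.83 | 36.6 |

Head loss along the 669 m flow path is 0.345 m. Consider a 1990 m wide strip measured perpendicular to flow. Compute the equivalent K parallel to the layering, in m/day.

44.3

Flow is parallel to layering, so each bed carries its own Darcy discharge and the transmissivities add.
Σ(K_i·b_i) = 240×1.57 + 1.05×5.72 + 45.0×10.6 + 36.6×8.83 = 1183 m²/day.
Total thickness b = 26.72 m, so K_eq = Σ(K_i·b_i)/b = 44.27 m/day.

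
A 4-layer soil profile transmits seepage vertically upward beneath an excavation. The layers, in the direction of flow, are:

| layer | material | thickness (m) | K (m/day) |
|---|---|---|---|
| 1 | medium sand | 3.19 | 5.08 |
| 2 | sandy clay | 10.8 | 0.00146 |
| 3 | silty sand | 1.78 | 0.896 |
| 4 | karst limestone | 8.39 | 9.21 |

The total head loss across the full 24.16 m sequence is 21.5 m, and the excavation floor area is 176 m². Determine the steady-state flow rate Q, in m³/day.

Flow is perpendicular to layering, so the layers act in series and the equivalent K is the thickness-weighted harmonic mean.
Total thickness L = 3.19 + 10.8 + 1.78 + 8.39 = 24.16 m.
Σ(b_i/K_i) = 3.19/5.08 + 10.8/0.00146 + 1.78/0.896 + 8.39/9.21 = 7401 d.
K_eq = L / Σ(b_i/K_i) = 24.16 / 7401 = 0.003265 m/day.
Q = K_eq · A · (Δh/L) = 0.003265 × 176 × (21.5/24.16) = 0.5113 m³/day.

0.511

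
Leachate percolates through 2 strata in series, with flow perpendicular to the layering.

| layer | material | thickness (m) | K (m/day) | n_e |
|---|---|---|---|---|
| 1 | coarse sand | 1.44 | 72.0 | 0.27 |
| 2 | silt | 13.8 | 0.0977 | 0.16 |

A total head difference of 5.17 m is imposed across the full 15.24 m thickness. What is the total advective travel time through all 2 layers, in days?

With flow normal to the layers, continuity requires the same specific discharge q through every layer.
Σ(b_i/K_i) = 1.44/72.0 + 13.8/0.0977 = 141.3 d.
q = Δh / Σ(b_i/K_i) = 5.17 / 141.3 = 0.03660 m/day.
In each layer the seepage velocity is v_i = q/n_i, so the layer transit time is t_i = b_i·n_i / q:
  layer 1 (coarse sand): t_1 = 1.44 × 0.27 / 0.03660 = 10.62 d
  layer 2 (silt): t_2 = 13.8 × 0.16 / 0.03660 = 60.33 d
Total t = Σ t_i = 70.96 days.

71.0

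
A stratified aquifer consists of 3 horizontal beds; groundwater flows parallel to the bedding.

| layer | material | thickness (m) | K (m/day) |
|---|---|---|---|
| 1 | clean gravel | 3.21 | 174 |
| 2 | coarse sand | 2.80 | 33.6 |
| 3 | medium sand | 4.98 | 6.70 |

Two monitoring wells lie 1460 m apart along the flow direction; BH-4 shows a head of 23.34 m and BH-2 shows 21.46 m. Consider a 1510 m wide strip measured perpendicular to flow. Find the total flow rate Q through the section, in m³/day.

Flow is parallel to layering, so each bed carries its own Darcy discharge and the transmissivities add.
Σ(K_i·b_i) = 174×3.21 + 33.6×2.80 + 6.70×4.98 = 686.0 m²/day.
Hydraulic gradient i = (23.34 − 21.46) / 1460 = 1.88 / 1460 = 0.001288.
Q = Σ(K_i·b_i) · W · i = 686.0 × 1510 × 0.001288 = 1334 m³/day.

1330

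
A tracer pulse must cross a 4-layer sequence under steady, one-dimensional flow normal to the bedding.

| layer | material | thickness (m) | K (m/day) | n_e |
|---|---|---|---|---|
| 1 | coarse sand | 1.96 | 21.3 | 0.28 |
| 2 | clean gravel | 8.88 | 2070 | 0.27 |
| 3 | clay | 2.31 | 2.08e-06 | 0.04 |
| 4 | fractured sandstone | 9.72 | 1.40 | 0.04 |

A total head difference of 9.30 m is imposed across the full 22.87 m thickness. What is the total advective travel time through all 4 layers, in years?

1120

With flow normal to the layers, continuity requires the same specific discharge q through every layer.
Σ(b_i/K_i) = 1.96/21.3 + 8.88/2070 + 2.31/2.08e-06 + 9.72/1.40 = 1.111e+06 d.
q = Δh / Σ(b_i/K_i) = 9.30 / 1.111e+06 = 8.374e-06 m/day.
In each layer the seepage velocity is v_i = q/n_i, so the layer transit time is t_i = b_i·n_i / q:
  layer 1 (coarse sand): t_1 = 1.96 × 0.28 / 8.374e-06 = 65536 d
  layer 2 (clean gravel): t_2 = 8.88 × 0.27 / 8.374e-06 = 2.863e+05 d
  layer 3 (clay): t_3 = 2.31 × 0.04 / 8.374e-06 = 11034 d
  layer 4 (fractured sandstone): t_4 = 9.72 × 0.04 / 8.374e-06 = 46430 d
Total t = Σ t_i = 4.093e+05 days = 1121 years.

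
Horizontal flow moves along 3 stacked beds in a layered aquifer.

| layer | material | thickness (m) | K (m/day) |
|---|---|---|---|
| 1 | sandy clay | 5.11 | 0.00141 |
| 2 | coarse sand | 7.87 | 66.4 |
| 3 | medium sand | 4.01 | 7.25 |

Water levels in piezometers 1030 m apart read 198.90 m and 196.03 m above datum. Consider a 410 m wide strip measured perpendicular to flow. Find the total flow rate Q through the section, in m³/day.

Flow is parallel to layering, so each bed carries its own Darcy discharge and the transmissivities add.
Σ(K_i·b_i) = 0.00141×5.11 + 66.4×7.87 + 7.25×4.01 = 551.6 m²/day.
Hydraulic gradient i = (198.90 − 196.03) / 1030 = 2.87 / 1030 = 0.002786.
Q = Σ(K_i·b_i) · W · i = 551.6 × 410 × 0.002786 = 630.2 m³/day.

630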